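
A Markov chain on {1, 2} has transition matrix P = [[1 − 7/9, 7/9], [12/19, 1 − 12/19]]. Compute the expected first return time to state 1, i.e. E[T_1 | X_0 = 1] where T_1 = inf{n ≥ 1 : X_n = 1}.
E[T_1 | X_0 = 1] = 1/π_1 = 241/108

For an irreducible recurrent Markov chain with stationary distribution π, E[T_i | X_0 = i] = 1/π_i (Kac's formula). Here π_1 = (12/19)/(7/9 + 12/19) = (12/19)/(241/171) = 108/241, so E[T_1 | X_0 = 1] = 1/π_1 = (7/9 + 12/19)/(12/19) = (241/171)/(12/19) = 241/108.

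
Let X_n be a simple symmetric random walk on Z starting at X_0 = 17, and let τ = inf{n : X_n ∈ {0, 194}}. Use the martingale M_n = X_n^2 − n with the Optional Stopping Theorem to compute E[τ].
E[τ] = 3009

M_n = X_n^2 − n is a martingale (since E[X_{n+1}^2 | F_n] = X_n^2 + 1). By OST (τ has finite mean in a bounded region), E[M_τ] = E[M_0] = X_0^2 − 0 = 17^2 = 289. Also E[M_τ] = E[X_τ^2] − E[τ]. The walk exits at 0 or 194, with P(hit 194 first) = 17/194, so E[X_τ^2] = 194^2 · 17/194 + 0 = 3298. Thus E[τ] = E[X_τ^2] − E[M_τ] = 3298 − 289 = 3009 = 17(194 − 17) = 3009.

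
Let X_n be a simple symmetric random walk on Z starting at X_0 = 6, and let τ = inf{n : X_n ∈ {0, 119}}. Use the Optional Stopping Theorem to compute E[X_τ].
E[X_τ] = 6

X_n is a martingale and τ is a bounded-mean stopping time (indeed τ is finite a.s. with bounded expectation since the walk is in a bounded region). By the OST, E[X_τ] = E[X_0] = 6. Equivalently: E[X_τ] = 119 · P(hit 119 first) + 0 · P(hit 0 first) = 119 · (6/119) = 6.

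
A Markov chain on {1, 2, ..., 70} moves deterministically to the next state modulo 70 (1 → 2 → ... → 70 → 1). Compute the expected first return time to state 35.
E[T_35 | X_0 = 35] = 70

The chain cycles deterministically, so starting at state 35 it returns in exactly 70 steps. Equivalently, the stationary distribution is uniform π_j = 1/70 for every state j, so by Kac's formula E[T_35] = 1/π_35 = 70.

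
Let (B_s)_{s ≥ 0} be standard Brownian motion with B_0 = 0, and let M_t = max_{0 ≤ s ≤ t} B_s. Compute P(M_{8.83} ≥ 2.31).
P(M_{8.83} ≥ 2.31) = 2·P(B_{8.83} ≥ 2.31) = 2(1 − Φ(2.31/√8.83)) ≈ 0.4369

By the reflection principle for Brownian motion, P(M_t ≥ a) = 2 · P(B_t ≥ a) for a ≥ 0. Since B_t ~ N(0, t), P(B_t ≥ 2.31) = 1 − Φ(2.31/√t) = 1 − Φ(2.31/√8.83) = 1 − Φ(0.7774). So
  P(M_{8.83} ≥ 2.31) = 2(1 − Φ(0.7774)) ≈ 0.4369.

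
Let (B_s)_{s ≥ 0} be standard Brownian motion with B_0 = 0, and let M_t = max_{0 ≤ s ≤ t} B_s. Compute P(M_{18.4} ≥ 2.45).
P(M_{18.4} ≥ 2.45) = 2·P(B_{18.4} ≥ 2.45) = 2(1 − Φ(2.45/√18.4)) ≈ 0.5679

By the reflection principle for Brownian motion, P(M_t ≥ a) = 2 · P(B_t ≥ a) for a ≥ 0. Since B_t ~ N(0, t), P(B_t ≥ 2.45) = 1 − Φ(2.45/√t) = 1 − Φ(2.45/√18.4) = 1 − Φ(0.5712). So
  P(M_{18.4} ≥ 2.45) = 2(1 − Φ(0.5712)) ≈ 0.5679.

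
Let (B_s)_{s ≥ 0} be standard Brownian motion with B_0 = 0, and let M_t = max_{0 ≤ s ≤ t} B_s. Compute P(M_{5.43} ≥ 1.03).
P(M_{5.43} ≥ 1.03) = 2·P(B_{5.43} ≥ 1.03) = 2(1 − Φ(1.03/√5.43)) ≈ 0.6585

By the reflection principle for Brownian motion, P(M_t ≥ a) = 2 · P(B_t ≥ a) for a ≥ 0. Since B_t ~ N(0, t), P(B_t ≥ 1.03) = 1 − Φ(1.03/√t) = 1 − Φ(1.03/√5.43) = 1 − Φ(0.4420). So
  P(M_{5.43} ≥ 1.03) = 2(1 − Φ(0.4420)) ≈ 0.6585.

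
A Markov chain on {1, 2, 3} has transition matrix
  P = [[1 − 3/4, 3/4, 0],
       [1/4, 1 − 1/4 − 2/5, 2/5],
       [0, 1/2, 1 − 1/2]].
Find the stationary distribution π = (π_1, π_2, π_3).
π = (5/32, 15/32, 3/8)

This is a birth-death chain on three states, which satisfies detailed balance: π_1 · P_{12} = π_2 · P_{21} and π_2 · P_{23} = π_3 · P_{32}.
From π_1 · 3/4 = π_2 · 1/4: π_2/π_1 = (3/4)/(1/4) = 3.
From π_2 · 2/5 = π_3 · 1/2: π_3/π_2 = (2/5)/(1/2) = 4/5.
Take π_1 proportional to 1; then unnormalized π = (1, 3, 12/5). Normalize by dividing by the sum 32/5:
  π = (5/32, 15/32, 3/8).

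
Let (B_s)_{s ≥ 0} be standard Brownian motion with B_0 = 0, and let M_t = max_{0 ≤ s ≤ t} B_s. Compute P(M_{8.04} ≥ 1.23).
P(M_{8.04} ≥ 1.23) = 2·P(B_{8.04} ≥ 1.23) = 2(1 − Φ(1.23/√8.04)) ≈ 0.6644

By the reflection principle for Brownian motion, P(M_t ≥ a) = 2 · P(B_t ≥ a) for a ≥ 0. Since B_t ~ N(0, t), P(B_t ≥ 1.23) = 1 − Φ(1.23/√t) = 1 − Φ(1.23/√8.04) = 1 − Φ(0.4338). So
  P(M_{8.04} ≥ 1.23) = 2(1 − Φ(0.4338)) ≈ 0.6644.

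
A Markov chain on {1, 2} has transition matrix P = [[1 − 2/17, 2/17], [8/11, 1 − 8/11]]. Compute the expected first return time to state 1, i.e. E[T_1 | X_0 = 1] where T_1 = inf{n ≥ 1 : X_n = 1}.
E[T_1 | X_0 = 1] = 1/π_1 = 79/68

For an irreducible recurrent Markov chain with stationary distribution π, E[T_i | X_0 = i] = 1/π_i (Kac's formula). Here π_1 = (8/11)/(2/17 + 8/11) = (8/11)/(158/187) = 68/79, so E[T_1 | X_0 = 1] = 1/π_1 = (2/17 + 8/11)/(8/11) = (158/187)/(8/11) = 79/68.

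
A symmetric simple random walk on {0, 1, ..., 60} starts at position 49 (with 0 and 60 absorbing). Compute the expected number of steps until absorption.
E[τ | X_0 = 49] = 539

Let v_k = E[τ | X_0 = k]. Boundary: v_0 = v_60 = 0. Recurrence: v_k = 1 + (v_{k-1} + v_{k+1})/2 for 1 ≤ k ≤ 59. The particular solution to v_k − (v_{k-1} + v_{k+1})/2 = 1 is v_k = −k^2. Adding homogeneous solution A + B k and matching boundaries gives v_k = k (60 − k). Substituting k = 49: v_49 = 49 · 11 = 539.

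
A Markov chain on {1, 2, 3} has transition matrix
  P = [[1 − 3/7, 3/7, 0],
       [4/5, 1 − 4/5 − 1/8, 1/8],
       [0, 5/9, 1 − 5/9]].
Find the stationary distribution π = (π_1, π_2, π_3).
π = (32/53, 120/371, 27/371)

This is a birth-death chain on three states, which satisfies detailed balance: π_1 · P_{12} = π_2 · P_{21} and π_2 · P_{23} = π_3 · P_{32}.
From π_1 · 3/7 = π_2 · 4/5: π_2/π_1 = (3/7)/(4/5) = 15/28.
From π_2 · 1/8 = π_3 · 5/9: π_3/π_2 = (1/8)/(5/9) = 9/40.
Take π_1 proportional to 1; then unnormalized π = (1, 15/28, 27/224). Normalize by dividing by the sum 53/32:
  π = (32/53, 120/371, 27/371).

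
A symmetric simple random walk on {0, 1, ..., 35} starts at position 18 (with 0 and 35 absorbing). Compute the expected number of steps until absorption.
E[τ | X_0 = 18] = 306

Let v_k = E[τ | X_0 = k]. Boundary: v_0 = v_35 = 0. Recurrence: v_k = 1 + (v_{k-1} + v_{k+1})/2 for 1 ≤ k ≤ 34. The particular solution to v_k − (v_{k-1} + v_{k+1})/2 = 1 is v_k = −k^2. Adding homogeneous solution A + B k and matching boundaries gives v_k = k (35 − k). Substituting k = 18: v_18 = 18 · 17 = 306.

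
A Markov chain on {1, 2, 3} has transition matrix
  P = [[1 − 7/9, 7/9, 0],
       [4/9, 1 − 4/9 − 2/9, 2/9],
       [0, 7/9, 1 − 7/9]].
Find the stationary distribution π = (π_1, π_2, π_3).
π = (4/13, 7/13, 2/13)

This is a birth-death chain on three states, which satisfies detailed balance: π_1 · P_{12} = π_2 · P_{21} and π_2 · P_{23} = π_3 · P_{32}.
From π_1 · 7/9 = π_2 · 4/9: π_2/π_1 = (7/9)/(4/9) = 7/4.
From π_2 · 2/9 = π_3 · 7/9: π_3/π_2 = (2/9)/(7/9) = 2/7.
Take π_1 proportional to 1; then unnormalized π = (1, 7/4, 1/2). Normalize by dividing by the sum 13/4:
  π = (4/13, 7/13, 2/13).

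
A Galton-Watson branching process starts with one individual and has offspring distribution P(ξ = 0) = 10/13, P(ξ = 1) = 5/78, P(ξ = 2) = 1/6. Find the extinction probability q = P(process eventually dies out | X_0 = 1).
q = 1

Mean offspring μ = 0·10/13 + 1·5/78 + 2·1/6 = 31/78 ≤ 1. For μ ≤ 1 with offspring not concentrated at 1, the Galton-Watson process goes extinct almost surely, so q = 1.
(Algebraic check: The pgf is f(s) = 10/13 + 5/78·s + 1/6·s². The extinction probability q is the smallest fixed point of f in [0, 1]. Setting s = f(s):
  1/6·s² + (5/78 − 1)·s + 10/13 = 0
  1/6·s² − (10/13 + 1/6)·s + 10/13 = 0
which factors as (s − 1)·(1/6·s − 10/13) = 0, giving roots s = 1 and s = (10/13)/(1/6) = 60/13. Since 60/13 ≥ 1, the smallest root in [0, 1] is s = 1.)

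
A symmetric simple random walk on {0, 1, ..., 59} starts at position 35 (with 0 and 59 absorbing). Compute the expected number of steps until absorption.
E[τ | X_0 = 35] = 840

Let v_k = E[τ | X_0 = k]. Boundary: v_0 = v_59 = 0. Recurrence: v_k = 1 + (v_{k-1} + v_{k+1})/2 for 1 ≤ k ≤ 58. The particular solution to v_k − (v_{k-1} + v_{k+1})/2 = 1 is v_k = −k^2. Adding homogeneous solution A + B k and matching boundaries gives v_k = k (59 − k). Substituting k = 35: v_35 = 35 · 24 = 840.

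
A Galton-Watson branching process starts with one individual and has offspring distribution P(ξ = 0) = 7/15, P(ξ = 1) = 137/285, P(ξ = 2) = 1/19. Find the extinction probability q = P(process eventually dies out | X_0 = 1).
q = 1

Mean offspring μ = 0·7/15 + 1·137/285 + 2·1/19 = 167/285 ≤ 1. For μ ≤ 1 with offspring not concentrated at 1, the Galton-Watson process goes extinct almost surely, so q = 1.
(Algebraic check: The pgf is f(s) = 7/15 + 137/285·s + 1/19·s². The extinction probability q is the smallest fixed point of f in [0, 1]. Setting s = f(s):
  1/19·s² + (137/285 − 1)·s + 7/15 = 0
  1/19·s² − (7/15 + 1/19)·s + 7/15 = 0
which factors as (s − 1)·(1/19·s − 7/15) = 0, giving roots s = 1 and s = (7/15)/(1/19) = 133/15. Since 133/15 ≥ 1, the smallest root in [0, 1] is s = 1.)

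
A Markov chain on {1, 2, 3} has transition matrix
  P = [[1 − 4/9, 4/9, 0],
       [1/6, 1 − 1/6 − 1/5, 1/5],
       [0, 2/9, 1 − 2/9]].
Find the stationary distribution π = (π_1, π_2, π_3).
π = (15/91, 40/91, 36/91)

This is a birth-death chain on three states, which satisfies detailed balance: π_1 · P_{12} = π_2 · P_{21} and π_2 · P_{23} = π_3 · P_{32}.
From π_1 · 4/9 = π_2 · 1/6: π_2/π_1 = (4/9)/(1/6) = 8/3.
From π_2 · 1/5 = π_3 · 2/9: π_3/π_2 = (1/5)/(2/9) = 9/10.
Take π_1 proportional to 1; then unnormalized π = (1, 8/3, 12/5). Normalize by dividing by the sum 91/15:
  π = (15/91, 40/91, 36/91).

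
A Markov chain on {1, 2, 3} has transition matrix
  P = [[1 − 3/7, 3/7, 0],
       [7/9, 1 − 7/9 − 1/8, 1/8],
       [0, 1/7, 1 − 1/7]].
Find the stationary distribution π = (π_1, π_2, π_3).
π = (392/797, 216/797, 189/797)

This is a birth-death chain on three states, which satisfies detailed balance: π_1 · P_{12} = π_2 · P_{21} and π_2 · P_{23} = π_3 · P_{32}.
From π_1 · 3/7 = π_2 · 7/9: π_2/π_1 = (3/7)/(7/9) = 27/49.
From π_2 · 1/8 = π_3 · 1/7: π_3/π_2 = (1/8)/(1/7) = 7/8.
Take π_1 proportional to 1; then unnormalized π = (1, 27/49, 27/56). Normalize by dividing by the sum 797/392:
  π = (392/797, 216/797, 189/797).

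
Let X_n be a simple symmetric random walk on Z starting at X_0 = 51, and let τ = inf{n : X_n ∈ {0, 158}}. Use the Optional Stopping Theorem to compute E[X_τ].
E[X_τ] = 51

X_n is a martingale and τ is a bounded-mean stopping time (indeed τ is finite a.s. with bounded expectation since the walk is in a bounded region). By the OST, E[X_τ] = E[X_0] = 51. Equivalently: E[X_τ] = 158 · P(hit 158 first) + 0 · P(hit 0 first) = 158 · (51/158) = 51.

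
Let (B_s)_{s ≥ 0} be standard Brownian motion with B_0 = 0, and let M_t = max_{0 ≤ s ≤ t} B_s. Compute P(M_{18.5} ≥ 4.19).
P(M_{18.5} ≥ 4.19) = 2·P(B_{18.5} ≥ 4.19) = 2(1 − Φ(4.19/√18.5)) ≈ 0.3300

By the reflection principle for Brownian motion, P(M_t ≥ a) = 2 · P(B_t ≥ a) for a ≥ 0. Since B_t ~ N(0, t), P(B_t ≥ 4.19) = 1 − Φ(4.19/√t) = 1 − Φ(4.19/√18.5) = 1 − Φ(0.9742). So
  P(M_{18.5} ≥ 4.19) = 2(1 − Φ(0.9742)) ≈ 0.3300.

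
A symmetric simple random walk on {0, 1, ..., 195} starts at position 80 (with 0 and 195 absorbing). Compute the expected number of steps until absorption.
E[τ | X_0 = 80] = 9200

Let v_k = E[τ | X_0 = k]. Boundary: v_0 = v_195 = 0. Recurrence: v_k = 1 + (v_{k-1} + v_{k+1})/2 for 1 ≤ k ≤ 194. The particular solution to v_k − (v_{k-1} + v_{k+1})/2 = 1 is v_k = −k^2. Adding homogeneous solution A + B k and matching boundaries gives v_k = k (195 − k). Substituting k = 80: v_80 = 80 · 115 = 9200.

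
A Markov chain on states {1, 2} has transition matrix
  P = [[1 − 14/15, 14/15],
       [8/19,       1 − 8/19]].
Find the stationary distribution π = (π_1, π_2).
π_1 = 60/193, π_2 = 133/193

Solve πP = π with π_1 + π_2 = 1. From πP = π: π_1 · (1 − 14/15) + π_2 · 8/19 = π_1 ⇒ π_2 · 8/19 = π_1 · 14/15 ⇒ π_2/π_1 = (14/15)/(8/19) = 133/60. Together with π_1 + π_2 = 1:
  π_1 = (8/19)/(14/15 + 8/19) = (8/19)/(386/285) = 60/193,
  π_2 = (14/15)/(14/15 + 8/19) = (14/15)/(386/285) = 133/193.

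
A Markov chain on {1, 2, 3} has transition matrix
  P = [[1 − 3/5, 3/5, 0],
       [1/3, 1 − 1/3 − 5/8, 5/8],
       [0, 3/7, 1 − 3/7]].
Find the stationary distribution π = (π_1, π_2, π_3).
π = (40/217, 72/217, 15/31)

This is a birth-death chain on three states, which satisfies detailed balance: π_1 · P_{12} = π_2 · P_{21} and π_2 · P_{23} = π_3 · P_{32}.
From π_1 · 3/5 = π_2 · 1/3: π_2/π_1 = (3/5)/(1/3) = 9/5.
From π_2 · 5/8 = π_3 · 3/7: π_3/π_2 = (5/8)/(3/7) = 35/24.
Take π_1 proportional to 1; then unnormalized π = (1, 9/5, 21/8). Normalize by dividing by the sum 217/40:
  π = (40/217, 72/217, 15/31).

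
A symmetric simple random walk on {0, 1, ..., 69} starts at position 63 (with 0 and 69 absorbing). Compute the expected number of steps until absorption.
E[τ | X_0 = 63] = 378

Let v_k = E[τ | X_0 = k]. Boundary: v_0 = v_69 = 0. Recurrence: v_k = 1 + (v_{k-1} + v_{k+1})/2 for 1 ≤ k ≤ 68. The particular solution to v_k − (v_{k-1} + v_{k+1})/2 = 1 is v_k = −k^2. Adding homogeneous solution A + B k and matching boundaries gives v_k = k (69 − k). Substituting k = 63: v_63 = 63 · 6 = 378.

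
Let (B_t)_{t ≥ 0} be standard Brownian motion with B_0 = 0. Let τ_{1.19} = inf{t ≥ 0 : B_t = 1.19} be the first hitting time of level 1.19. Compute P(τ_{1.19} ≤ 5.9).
P(τ_{1.19} ≤ 5.9) = 2(1 − Φ(1.19/√5.9)) = 2(1 − Φ(0.4899)) ≈ 0.6242

By the reflection principle for standard BM, P(τ_b ≤ t) = 2 · P(B_t ≥ b). Since B_t ~ N(0, t), P(B_t ≥ 1.19) = 1 − Φ(1.19/√t) = 1 − Φ(1.19/√5.9) = 1 − Φ(0.4899) ≈ 0.31210. Doubling: P(τ_{1.19} ≤ 5.9) ≈ 2 · 0.31210 = 0.62420 ≈ 0.6242.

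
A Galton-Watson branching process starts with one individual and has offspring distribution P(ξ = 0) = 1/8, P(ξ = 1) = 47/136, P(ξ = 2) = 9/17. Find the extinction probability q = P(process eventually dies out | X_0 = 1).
q = 17/72

The pgf is f(s) = 1/8 + 47/136·s + 9/17·s². The extinction probability q is the smallest fixed point of f in [0, 1]. Setting s = f(s):
  9/17·s² + (47/136 − 1)·s + 1/8 = 0
  9/17·s² − (1/8 + 9/17)·s + 1/8 = 0
which factors as (s − 1)·(9/17·s − 1/8) = 0, giving roots s = 1 and s = (1/8)/(9/17) = 17/72.
Mean offspring μ = 47/136 + 2·9/17 = 191/136 > 1 (supercritical), so q < 1. The extinction probability is the smaller root: q = (1/8)/(9/17) = 17/72.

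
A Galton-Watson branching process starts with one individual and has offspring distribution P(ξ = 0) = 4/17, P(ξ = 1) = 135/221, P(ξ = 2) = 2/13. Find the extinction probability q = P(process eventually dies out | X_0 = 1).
q = 1

Mean offspring μ = 0·4/17 + 1·135/221 + 2·2/13 = 203/221 ≤ 1. For μ ≤ 1 with offspring not concentrated at 1, the Galton-Watson process goes extinct almost surely, so q = 1.
(Algebraic check: The pgf is f(s) = 4/17 + 135/221·s + 2/13·s². The extinction probability q is the smallest fixed point of f in [0, 1]. Setting s = f(s):
  2/13·s² + (135/221 − 1)·s + 4/17 = 0
  2/13·s² − (4/17 + 2/13)·s + 4/17 = 0
which factors as (s − 1)·(2/13·s − 4/17) = 0, giving roots s = 1 and s = (4/17)/(2/13) = 26/17. Since 26/17 ≥ 1, the smallest root in [0, 1] is s = 1.)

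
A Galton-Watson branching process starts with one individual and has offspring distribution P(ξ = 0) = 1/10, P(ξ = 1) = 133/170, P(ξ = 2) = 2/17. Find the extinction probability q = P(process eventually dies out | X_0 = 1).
q = 17/20

The pgf is f(s) = 1/10 + 133/170·s + 2/17·s². The extinction probability q is the smallest fixed point of f in [0, 1]. Setting s = f(s):
  2/17·s² + (133/170 − 1)·s + 1/10 = 0
  2/17·s² − (1/10 + 2/17)·s + 1/10 = 0
which factors as (s − 1)·(2/17·s − 1/10) = 0, giving roots s = 1 and s = (1/10)/(2/17) = 17/20.
Mean offspring μ = 133/170 + 2·2/17 = 173/170 > 1 (supercritical), so q < 1. The extinction probability is the smaller root: q = (1/10)/(2/17) = 17/20.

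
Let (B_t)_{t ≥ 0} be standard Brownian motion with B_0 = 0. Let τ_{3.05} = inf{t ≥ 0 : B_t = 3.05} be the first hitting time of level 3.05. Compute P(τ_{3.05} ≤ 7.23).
P(τ_{3.05} ≤ 7.23) = 2(1 − Φ(3.05/√7.23)) = 2(1 − Φ(1.1343)) ≈ 0.2567

By the reflection principle for standard BM, P(τ_b ≤ t) = 2 · P(B_t ≥ b). Since B_t ~ N(0, t), P(B_t ≥ 3.05) = 1 − Φ(3.05/√t) = 1 − Φ(3.05/√7.23) = 1 − Φ(1.1343) ≈ 0.12833. Doubling: P(τ_{3.05} ≤ 7.23) ≈ 2 · 0.12833 = 0.25666 ≈ 0.2567.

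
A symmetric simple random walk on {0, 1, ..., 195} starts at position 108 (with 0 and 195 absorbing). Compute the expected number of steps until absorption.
E[τ | X_0 = 108] = 9396

Let v_k = E[τ | X_0 = k]. Boundary: v_0 = v_195 = 0. Recurrence: v_k = 1 + (v_{k-1} + v_{k+1})/2 for 1 ≤ k ≤ 194. The particular solution to v_k − (v_{k-1} + v_{k+1})/2 = 1 is v_k = −k^2. Adding homogeneous solution A + B k and matching boundaries gives v_k = k (195 − k). Substituting k = 108: v_108 = 108 · 87 = 9396.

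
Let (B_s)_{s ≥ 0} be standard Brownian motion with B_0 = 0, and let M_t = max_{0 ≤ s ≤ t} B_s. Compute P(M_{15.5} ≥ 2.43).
P(M_{15.5} ≥ 2.43) = 2·P(B_{15.5} ≥ 2.43) = 2(1 − Φ(2.43/√15.5)) ≈ 0.5371

By the reflection principle for Brownian motion, P(M_t ≥ a) = 2 · P(B_t ≥ a) for a ≥ 0. Since B_t ~ N(0, t), P(B_t ≥ 2.43) = 1 − Φ(2.43/√t) = 1 − Φ(2.43/√15.5) = 1 − Φ(0.6172). So
  P(M_{15.5} ≥ 2.43) = 2(1 − Φ(0.6172)) ≈ 0.5371.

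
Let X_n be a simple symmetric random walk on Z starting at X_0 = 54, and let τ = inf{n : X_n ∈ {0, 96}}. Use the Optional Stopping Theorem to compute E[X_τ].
E[X_τ] = 54

X_n is a martingale and τ is a bounded-mean stopping time (indeed τ is finite a.s. with bounded expectation since the walk is in a bounded region). By the OST, E[X_τ] = E[X_0] = 54. Equivalently: E[X_τ] = 96 · P(hit 96 first) + 0 · P(hit 0 first) = 96 · (54/96) = 54.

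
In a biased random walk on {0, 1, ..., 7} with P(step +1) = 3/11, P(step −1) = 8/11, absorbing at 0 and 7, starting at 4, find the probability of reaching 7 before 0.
P(hit 7 before 0) = (1 − (8/3)^4) / (1 − (8/3)^7) = 21681/418993

Let u_k denote P(reach 7 before 0 | start at k). Boundary: u_0 = 0, u_7 = 1. Recurrence: u_k = 3/11·u_{k+1} + 8/11·u_{k-1} for 1 ≤ k ≤ 6. Try u_k = A + B·r^k with r = q/p = (8/11)/(3/11) = 8/3. Substitution satisfies the recurrence; boundary conditions give:
  u_k = (1 − r^k) / (1 − r^N) = (1 − (8/3)^4) / (1 − (8/3)^7) = 21681/418993.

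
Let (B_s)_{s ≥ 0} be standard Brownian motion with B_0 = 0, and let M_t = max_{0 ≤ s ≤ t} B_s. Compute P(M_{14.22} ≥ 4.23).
P(M_{14.22} ≥ 4.23) = 2·P(B_{14.22} ≥ 4.23) = 2(1 − Φ(4.23/√14.22)) ≈ 0.2620

By the reflection principle for Brownian motion, P(M_t ≥ a) = 2 · P(B_t ≥ a) for a ≥ 0. Since B_t ~ N(0, t), P(B_t ≥ 4.23) = 1 − Φ(4.23/√t) = 1 − Φ(4.23/√14.22) = 1 − Φ(1.1217). So
  P(M_{14.22} ≥ 4.23) = 2(1 − Φ(1.1217)) ≈ 0.2620.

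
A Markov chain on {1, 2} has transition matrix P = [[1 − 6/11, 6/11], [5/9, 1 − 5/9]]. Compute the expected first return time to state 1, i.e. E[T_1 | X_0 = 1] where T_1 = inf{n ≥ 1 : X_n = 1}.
E[T_1 | X_0 = 1] = 1/π_1 = 109/55

For an irreducible recurrent Markov chain with stationary distribution π, E[T_i | X_0 = i] = 1/π_i (Kac's formula). Here π_1 = (5/9)/(6/11 + 5/9) = (5/9)/(109/99) = 55/109, so E[T_1 | X_0 = 1] = 1/π_1 = (6/11 + 5/9)/(5/9) = (109/99)/(5/9) = 109/55.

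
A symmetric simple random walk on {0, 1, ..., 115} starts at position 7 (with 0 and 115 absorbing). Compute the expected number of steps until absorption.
E[τ | X_0 = 7] = 756

Let v_k = E[τ | X_0 = k]. Boundary: v_0 = v_115 = 0. Recurrence: v_k = 1 + (v_{k-1} + v_{k+1})/2 for 1 ≤ k ≤ 114. The particular solution to v_k − (v_{k-1} + v_{k+1})/2 = 1 is v_k = −k^2. Adding homogeneous solution A + B k and matching boundaries gives v_k = k (115 − k). Substituting k = 7: v_7 = 7 · 108 = 756.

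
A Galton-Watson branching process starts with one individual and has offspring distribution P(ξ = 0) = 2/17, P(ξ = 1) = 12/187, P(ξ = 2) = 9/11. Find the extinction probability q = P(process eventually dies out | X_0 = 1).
q = 22/153

The pgf is f(s) = 2/17 + 12/187·s + 9/11·s². The extinction probability q is the smallest fixed point of f in [0, 1]. Setting s = f(s):
  9/11·s² + (12/187 − 1)·s + 2/17 = 0
  9/11·s² − (2/17 + 9/11)·s + 2/17 = 0
which factors as (s − 1)·(9/11·s − 2/17) = 0, giving roots s = 1 and s = (2/17)/(9/11) = 22/153.
Mean offspring μ = 12/187 + 2·9/11 = 318/187 > 1 (supercritical), so q < 1. The extinction probability is the smaller root: q = (2/17)/(9/11) = 22/153.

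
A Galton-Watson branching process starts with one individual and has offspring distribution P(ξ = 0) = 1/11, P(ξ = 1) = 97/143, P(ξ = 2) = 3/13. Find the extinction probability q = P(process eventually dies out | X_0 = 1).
q = 13/33

The pgf is f(s) = 1/11 + 97/143·s + 3/13·s². The extinction probability q is the smallest fixed point of f in [0, 1]. Setting s = f(s):
  3/13·s² + (97/143 − 1)·s + 1/11 = 0
  3/13·s² − (1/11 + 3/13)·s + 1/11 = 0
which factors as (s − 1)·(3/13·s − 1/11) = 0, giving roots s = 1 and s = (1/11)/(3/13) = 13/33.
Mean offspring μ = 97/143 + 2·3/13 = 163/143 > 1 (supercritical), so q < 1. The extinction probability is the smaller root: q = (1/11)/(3/13) = 13/33.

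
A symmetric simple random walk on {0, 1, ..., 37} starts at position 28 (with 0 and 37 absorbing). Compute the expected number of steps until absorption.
E[τ | X_0 = 28] = 252

Let v_k = E[τ | X_0 = k]. Boundary: v_0 = v_37 = 0. Recurrence: v_k = 1 + (v_{k-1} + v_{k+1})/2 for 1 ≤ k ≤ 36. The particular solution to v_k − (v_{k-1} + v_{k+1})/2 = 1 is v_k = −k^2. Adding homogeneous solution A + B k and matching boundaries gives v_k = k (37 − k). Substituting k = 28: v_28 = 28 · 9 = 252.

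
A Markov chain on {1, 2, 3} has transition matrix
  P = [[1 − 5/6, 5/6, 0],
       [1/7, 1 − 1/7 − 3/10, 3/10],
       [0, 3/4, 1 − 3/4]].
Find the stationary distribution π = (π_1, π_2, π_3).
π = (6/55, 7/11, 14/55)

This is a birth-death chain on three states, which satisfies detailed balance: π_1 · P_{12} = π_2 · P_{21} and π_2 · P_{23} = π_3 · P_{32}.
From π_1 · 5/6 = π_2 · 1/7: π_2/π_1 = (5/6)/(1/7) = 35/6.
From π_2 · 3/10 = π_3 · 3/4: π_3/π_2 = (3/10)/(3/4) = 2/5.
Take π_1 proportional to 1; then unnormalized π = (1, 35/6, 7/3). Normalize by dividing by the sum 55/6:
  π = (6/55, 7/11, 14/55).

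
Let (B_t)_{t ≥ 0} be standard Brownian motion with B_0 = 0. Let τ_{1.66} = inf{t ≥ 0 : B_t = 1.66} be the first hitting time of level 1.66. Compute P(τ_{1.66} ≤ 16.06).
P(τ_{1.66} ≤ 16.06) = 2(1 − Φ(1.66/√16.06)) = 2(1 − Φ(0.4142)) ≈ 0.6787

By the reflection principle for standard BM, P(τ_b ≤ t) = 2 · P(B_t ≥ b). Since B_t ~ N(0, t), P(B_t ≥ 1.66) = 1 − Φ(1.66/√t) = 1 − Φ(1.66/√16.06) = 1 − Φ(0.4142) ≈ 0.33936. Doubling: P(τ_{1.66} ≤ 16.06) ≈ 2 · 0.33936 = 0.67872 ≈ 0.6787.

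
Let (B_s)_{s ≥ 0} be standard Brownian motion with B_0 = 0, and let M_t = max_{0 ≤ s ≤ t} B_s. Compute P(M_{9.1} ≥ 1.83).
P(M_{9.1} ≥ 1.83) = 2·P(B_{9.1} ≥ 1.83) = 2(1 − Φ(1.83/√9.1)) ≈ 0.5441

By the reflection principle for Brownian motion, P(M_t ≥ a) = 2 · P(B_t ≥ a) for a ≥ 0. Since B_t ~ N(0, t), P(B_t ≥ 1.83) = 1 − Φ(1.83/√t) = 1 − Φ(1.83/√9.1) = 1 − Φ(0.6066). So
  P(M_{9.1} ≥ 1.83) = 2(1 − Φ(0.6066)) ≈ 0.5441.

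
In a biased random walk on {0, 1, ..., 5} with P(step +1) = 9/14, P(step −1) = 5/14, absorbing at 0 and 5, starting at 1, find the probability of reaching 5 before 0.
P(hit 5 before 0) = (1 − (5/9)^1) / (1 − (5/9)^5) = 6561/13981

Let u_k denote P(reach 5 before 0 | start at k). Boundary: u_0 = 0, u_5 = 1. Recurrence: u_k = 9/14·u_{k+1} + 5/14·u_{k-1} for 1 ≤ k ≤ 4. Try u_k = A + B·r^k with r = q/p = (5/14)/(9/14) = 5/9. Substitution satisfies the recurrence; boundary conditions give:
  u_k = (1 − r^k) / (1 − r^N) = (1 − (5/9)^1) / (1 − (5/9)^5) = 6561/13981.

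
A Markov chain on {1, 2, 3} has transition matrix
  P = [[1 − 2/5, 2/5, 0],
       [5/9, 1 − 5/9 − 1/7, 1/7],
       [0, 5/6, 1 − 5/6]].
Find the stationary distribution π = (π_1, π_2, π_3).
π = (875/1613, 630/1613, 108/1613)

This is a birth-death chain on three states, which satisfies detailed balance: π_1 · P_{12} = π_2 · P_{21} and π_2 · P_{23} = π_3 · P_{32}.
From π_1 · 2/5 = π_2 · 5/9: π_2/π_1 = (2/5)/(5/9) = 18/25.
From π_2 · 1/7 = π_3 · 5/6: π_3/π_2 = (1/7)/(5/6) = 6/35.
Take π_1 proportional to 1; then unnormalized π = (1, 18/25, 108/875). Normalize by dividing by the sum 1613/875:
  π = (875/1613, 630/1613, 108/1613).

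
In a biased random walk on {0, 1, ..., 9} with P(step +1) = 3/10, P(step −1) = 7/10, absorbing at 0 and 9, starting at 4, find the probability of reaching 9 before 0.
P(hit 9 before 0) = (1 − (7/3)^4) / (1 − (7/3)^9) = 140940/10083481

Let u_k denote P(reach 9 before 0 | start at k). Boundary: u_0 = 0, u_9 = 1. Recurrence: u_k = 3/10·u_{k+1} + 7/10·u_{k-1} for 1 ≤ k ≤ 8. Try u_k = A + B·r^k with r = q/p = (7/10)/(3/10) = 7/3. Substitution satisfies the recurrence; boundary conditions give:
  u_k = (1 − r^k) / (1 − r^N) = (1 − (7/3)^4) / (1 − (7/3)^9) = 140940/10083481.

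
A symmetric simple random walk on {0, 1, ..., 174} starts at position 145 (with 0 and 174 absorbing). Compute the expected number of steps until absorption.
E[τ | X_0 = 145] = 4205

Let v_k = E[τ | X_0 = k]. Boundary: v_0 = v_174 = 0. Recurrence: v_k = 1 + (v_{k-1} + v_{k+1})/2 for 1 ≤ k ≤ 173. The particular solution to v_k − (v_{k-1} + v_{k+1})/2 = 1 is v_k = −k^2. Adding homogeneous solution A + B k and matching boundaries gives v_k = k (174 − k). Substituting k = 145: v_145 = 145 · 29 = 4205.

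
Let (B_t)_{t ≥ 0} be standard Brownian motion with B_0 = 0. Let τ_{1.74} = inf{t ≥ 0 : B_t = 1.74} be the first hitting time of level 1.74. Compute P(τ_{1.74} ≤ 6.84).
P(τ_{1.74} ≤ 6.84) = 2(1 − Φ(1.74/√6.84)) = 2(1 − Φ(0.6653)) ≈ 0.5059

By the reflection principle for standard BM, P(τ_b ≤ t) = 2 · P(B_t ≥ b). Since B_t ~ N(0, t), P(B_t ≥ 1.74) = 1 − Φ(1.74/√t) = 1 − Φ(1.74/√6.84) = 1 − Φ(0.6653) ≈ 0.25293. Doubling: P(τ_{1.74} ≤ 6.84) ≈ 2 · 0.25293 = 0.50586 ≈ 0.5059.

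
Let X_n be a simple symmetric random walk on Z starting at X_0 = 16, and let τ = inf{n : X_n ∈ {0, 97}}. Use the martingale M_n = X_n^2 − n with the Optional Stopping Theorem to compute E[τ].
E[τ] = 1296

M_n = X_n^2 − n is a martingale (since E[X_{n+1}^2 | F_n] = X_n^2 + 1). By OST (τ has finite mean in a bounded region), E[M_τ] = E[M_0] = X_0^2 − 0 = 16^2 = 256. Also E[M_τ] = E[X_τ^2] − E[τ]. The walk exits at 0 or 97, with P(hit 97 first) = 16/97, so E[X_τ^2] = 97^2 · 16/97 + 0 = 1552. Thus E[τ] = E[X_τ^2] − E[M_τ] = 1552 − 256 = 1296 = 16(97 − 16) = 1296.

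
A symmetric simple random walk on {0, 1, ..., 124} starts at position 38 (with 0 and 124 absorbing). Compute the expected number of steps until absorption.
E[τ | X_0 = 38] = 3268

Let v_k = E[τ | X_0 = k]. Boundary: v_0 = v_124 = 0. Recurrence: v_k = 1 + (v_{k-1} + v_{k+1})/2 for 1 ≤ k ≤ 123. The particular solution to v_k − (v_{k-1} + v_{k+1})/2 = 1 is v_k = −k^2. Adding homogeneous solution A + B k and matching boundaries gives v_k = k (124 − k). Substituting k = 38: v_38 = 38 · 86 = 3268.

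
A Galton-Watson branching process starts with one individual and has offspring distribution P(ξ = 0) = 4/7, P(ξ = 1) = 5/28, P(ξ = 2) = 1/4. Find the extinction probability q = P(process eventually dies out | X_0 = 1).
q = 1

Mean offspring μ = 0·4/7 + 1·5/28 + 2·1/4 = 19/28 ≤ 1. For μ ≤ 1 with offspring not concentrated at 1, the Galton-Watson process goes extinct almost surely, so q = 1.
(Algebraic check: The pgf is f(s) = 4/7 + 5/28·s + 1/4·s². The extinction probability q is the smallest fixed point of f in [0, 1]. Setting s = f(s):
  1/4·s² + (5/28 − 1)·s + 4/7 = 0
  1/4·s² − (4/7 + 1/4)·s + 4/7 = 0
which factors as (s − 1)·(1/4·s − 4/7) = 0, giving roots s = 1 and s = (4/7)/(1/4) = 16/7. Since 16/7 ≥ 1, the smallest root in [0, 1] is s = 1.)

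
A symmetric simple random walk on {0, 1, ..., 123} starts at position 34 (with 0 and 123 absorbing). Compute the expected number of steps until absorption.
E[τ | X_0 = 34] = 3026

Let v_k = E[τ | X_0 = k]. Boundary: v_0 = v_123 = 0. Recurrence: v_k = 1 + (v_{k-1} + v_{k+1})/2 for 1 ≤ k ≤ 122. The particular solution to v_k − (v_{k-1} + v_{k+1})/2 = 1 is v_k = −k^2. Adding homogeneous solution A + B k and matching boundaries gives v_k = k (123 − k). Substituting k = 34: v_34 = 34 · 89 = 3026.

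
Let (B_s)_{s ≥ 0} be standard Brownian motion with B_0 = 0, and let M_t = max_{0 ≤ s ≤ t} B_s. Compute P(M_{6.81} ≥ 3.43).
P(M_{6.81} ≥ 3.43) = 2·P(B_{6.81} ≥ 3.43) = 2(1 − Φ(3.43/√6.81)) ≈ 0.1887

By the reflection principle for Brownian motion, P(M_t ≥ a) = 2 · P(B_t ≥ a) for a ≥ 0. Since B_t ~ N(0, t), P(B_t ≥ 3.43) = 1 − Φ(3.43/√t) = 1 − Φ(3.43/√6.81) = 1 − Φ(1.3144). So
  P(M_{6.81} ≥ 3.43) = 2(1 − Φ(1.3144)) ≈ 0.1887.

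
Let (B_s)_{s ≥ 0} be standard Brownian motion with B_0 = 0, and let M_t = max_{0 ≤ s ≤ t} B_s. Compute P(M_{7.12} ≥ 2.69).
P(M_{7.12} ≥ 2.69) = 2·P(B_{7.12} ≥ 2.69) = 2(1 − Φ(2.69/√7.12)) ≈ 0.3134

By the reflection principle for Brownian motion, P(M_t ≥ a) = 2 · P(B_t ≥ a) for a ≥ 0. Since B_t ~ N(0, t), P(B_t ≥ 2.69) = 1 − Φ(2.69/√t) = 1 − Φ(2.69/√7.12) = 1 − Φ(1.0081). So
  P(M_{7.12} ≥ 2.69) = 2(1 − Φ(1.0081)) ≈ 0.3134.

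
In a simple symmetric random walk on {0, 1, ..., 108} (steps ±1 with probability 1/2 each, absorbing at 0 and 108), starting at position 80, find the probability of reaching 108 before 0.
P(hit 108 before 0) = 80/108 = 20/27

Let u_k = P(hit 108 before 0 | start at k). Then u_0 = 0, u_108 = 1, and u_k = u_{k-1}/2 + u_{k+1}/2 for 1 ≤ k ≤ 107. This harmonic recurrence is solved by u_k = k/108, giving u_80 = 80/108 = 20/27.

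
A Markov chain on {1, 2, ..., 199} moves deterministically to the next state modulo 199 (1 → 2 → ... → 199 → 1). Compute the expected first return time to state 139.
E[T_139 | X_0 = 139] = 199

The chain cycles deterministically, so starting at state 139 it returns in exactly 199 steps. Equivalently, the stationary distribution is uniform π_j = 1/199 for every state j, so by Kac's formula E[T_139] = 1/π_139 = 199.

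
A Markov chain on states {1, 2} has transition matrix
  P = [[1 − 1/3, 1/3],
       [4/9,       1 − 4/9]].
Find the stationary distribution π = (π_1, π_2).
π_1 = 4/7, π_2 = 3/7

Solve πP = π with π_1 + π_2 = 1. From πP = π: π_1 · (1 − 1/3) + π_2 · 4/9 = π_1 ⇒ π_2 · 4/9 = π_1 · 1/3 ⇒ π_2/π_1 = (1/3)/(4/9) = 3/4. Together with π_1 + π_2 = 1:
  π_1 = (4/9)/(1/3 + 4/9) = (4/9)/(7/9) = 4/7,
  π_2 = (1/3)/(1/3 + 4/9) = (1/3)/(7/9) = 3/7.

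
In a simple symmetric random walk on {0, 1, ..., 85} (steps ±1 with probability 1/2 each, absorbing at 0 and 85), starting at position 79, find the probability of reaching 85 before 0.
P(hit 85 before 0) = 79/85

Let u_k = P(hit 85 before 0 | start at k). Then u_0 = 0, u_85 = 1, and u_k = u_{k-1}/2 + u_{k+1}/2 for 1 ≤ k ≤ 84. This harmonic recurrence is solved by u_k = k/85, giving u_79 = 79/85.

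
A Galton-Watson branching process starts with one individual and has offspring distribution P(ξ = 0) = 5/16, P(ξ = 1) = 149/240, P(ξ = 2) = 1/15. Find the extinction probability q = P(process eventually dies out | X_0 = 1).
q = 1

Mean offspring μ = 0·5/16 + 1·149/240 + 2·1/15 = 181/240 ≤ 1. For μ ≤ 1 with offspring not concentrated at 1, the Galton-Watson process goes extinct almost surely, so q = 1.
(Algebraic check: The pgf is f(s) = 5/16 + 149/240·s + 1/15·s². The extinction probability q is the smallest fixed point of f in [0, 1]. Setting s = f(s):
  1/15·s² + (149/240 − 1)·s + 5/16 = 0
  1/15·s² − (5/16 + 1/15)·s + 5/16 = 0
which factors as (s − 1)·(1/15·s − 5/16) = 0, giving roots s = 1 and s = (5/16)/(1/15) = 75/16. Since 75/16 ≥ 1, the smallest root in [0, 1] is s = 1.)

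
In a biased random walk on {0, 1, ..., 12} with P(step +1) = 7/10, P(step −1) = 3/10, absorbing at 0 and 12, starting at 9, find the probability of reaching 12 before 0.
P(hit 12 before 0) = (1 − (3/7)^9) / (1 − (3/7)^12) = 43780177/43799860

Let u_k denote P(reach 12 before 0 | start at k). Boundary: u_0 = 0, u_12 = 1. Recurrence: u_k = 7/10·u_{k+1} + 3/10·u_{k-1} for 1 ≤ k ≤ 11. Try u_k = A + B·r^k with r = q/p = (3/10)/(7/10) = 3/7. Substitution satisfies the recurrence; boundary conditions give:
  u_k = (1 − r^k) / (1 − r^N) = (1 − (3/7)^9) / (1 − (3/7)^12) = 43780177/43799860.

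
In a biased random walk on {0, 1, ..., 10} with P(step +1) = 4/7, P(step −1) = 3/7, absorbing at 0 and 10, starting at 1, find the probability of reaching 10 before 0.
P(hit 10 before 0) = (1 − (3/4)^1) / (1 − (3/4)^10) = 262144/989527

Let u_k denote P(reach 10 before 0 | start at k). Boundary: u_0 = 0, u_10 = 1. Recurrence: u_k = 4/7·u_{k+1} + 3/7·u_{k-1} for 1 ≤ k ≤ 9. Try u_k = A + B·r^k with r = q/p = (3/7)/(4/7) = 3/4. Substitution satisfies the recurrence; boundary conditions give:
  u_k = (1 − r^k) / (1 − r^N) = (1 − (3/4)^1) / (1 − (3/4)^10) = 262144/989527.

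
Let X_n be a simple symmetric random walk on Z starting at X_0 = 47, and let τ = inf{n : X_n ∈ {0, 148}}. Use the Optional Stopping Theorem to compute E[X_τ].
E[X_τ] = 47

X_n is a martingale and τ is a bounded-mean stopping time (indeed τ is finite a.s. with bounded expectation since the walk is in a bounded region). By the OST, E[X_τ] = E[X_0] = 47. Equivalently: E[X_τ] = 148 · P(hit 148 first) + 0 · P(hit 0 first) = 148 · (47/148) = 47.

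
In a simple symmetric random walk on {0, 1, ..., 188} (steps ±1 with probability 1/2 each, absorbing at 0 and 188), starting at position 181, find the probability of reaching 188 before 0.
P(hit 188 before 0) = 181/188

Let u_k = P(hit 188 before 0 | start at k). Then u_0 = 0, u_188 = 1, and u_k = u_{k-1}/2 + u_{k+1}/2 for 1 ≤ k ≤ 187. This harmonic recurrence is solved by u_k = k/188, giving u_181 = 181/188.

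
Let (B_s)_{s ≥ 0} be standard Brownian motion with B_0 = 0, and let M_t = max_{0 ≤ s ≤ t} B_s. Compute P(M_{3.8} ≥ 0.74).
P(M_{3.8} ≥ 0.74) = 2·P(B_{3.8} ≥ 0.74) = 2(1 − Φ(0.74/√3.8)) ≈ 0.7042

By the reflection principle for Brownian motion, P(M_t ≥ a) = 2 · P(B_t ≥ a) for a ≥ 0. Since B_t ~ N(0, t), P(B_t ≥ 0.74) = 1 − Φ(0.74/√t) = 1 − Φ(0.74/√3.8) = 1 − Φ(0.3796). So
  P(M_{3.8} ≥ 0.74) = 2(1 − Φ(0.3796)) ≈ 0.7042.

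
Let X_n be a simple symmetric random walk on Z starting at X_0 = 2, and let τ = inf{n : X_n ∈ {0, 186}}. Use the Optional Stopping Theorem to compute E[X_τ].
E[X_τ] = 2

X_n is a martingale and τ is a bounded-mean stopping time (indeed τ is finite a.s. with bounded expectation since the walk is in a bounded region). By the OST, E[X_τ] = E[X_0] = 2. Equivalently: E[X_τ] = 186 · P(hit 186 first) + 0 · P(hit 0 first) = 186 · (2/186) = 2.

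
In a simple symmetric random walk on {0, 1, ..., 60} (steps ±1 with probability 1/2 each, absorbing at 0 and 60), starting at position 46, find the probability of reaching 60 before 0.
P(hit 60 before 0) = 46/60 = 23/30

Let u_k = P(hit 60 before 0 | start at k). Then u_0 = 0, u_60 = 1, and u_k = u_{k-1}/2 + u_{k+1}/2 for 1 ≤ k ≤ 59. This harmonic recurrence is solved by u_k = k/60, giving u_46 = 46/60 = 23/30.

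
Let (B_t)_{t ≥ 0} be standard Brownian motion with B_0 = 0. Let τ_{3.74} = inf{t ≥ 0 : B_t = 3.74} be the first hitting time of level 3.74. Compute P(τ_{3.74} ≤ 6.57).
P(τ_{3.74} ≤ 6.57) = 2(1 − Φ(3.74/√6.57)) = 2(1 − Φ(1.4591)) ≈ 0.1445

By the reflection principle for standard BM, P(τ_b ≤ t) = 2 · P(B_t ≥ b). Since B_t ~ N(0, t), P(B_t ≥ 3.74) = 1 − Φ(3.74/√t) = 1 − Φ(3.74/√6.57) = 1 − Φ(1.4591) ≈ 0.07227. Doubling: P(τ_{3.74} ≤ 6.57) ≈ 2 · 0.07227 = 0.14454 ≈ 0.1445.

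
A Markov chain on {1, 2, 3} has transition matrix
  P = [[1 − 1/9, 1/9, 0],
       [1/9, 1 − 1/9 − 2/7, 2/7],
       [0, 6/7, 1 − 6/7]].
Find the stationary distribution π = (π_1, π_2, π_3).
π = (3/7, 3/7, 1/7)

This is a birth-death chain on three states, which satisfies detailed balance: π_1 · P_{12} = π_2 · P_{21} and π_2 · P_{23} = π_3 · P_{32}.
From π_1 · 1/9 = π_2 · 1/9: π_2/π_1 = (1/9)/(1/9) = 1.
From π_2 · 2/7 = π_3 · 6/7: π_3/π_2 = (2/7)/(6/7) = 1/3.
Take π_1 proportional to 1; then unnormalized π = (1, 1, 1/3). Normalize by dividing by the sum 7/3:
  π = (3/7, 3/7, 1/7).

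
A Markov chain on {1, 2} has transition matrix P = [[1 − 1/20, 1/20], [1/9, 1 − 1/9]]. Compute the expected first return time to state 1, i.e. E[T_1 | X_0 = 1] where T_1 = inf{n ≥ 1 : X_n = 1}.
E[T_1 | X_0 = 1] = 1/π_1 = 29/20

For an irreducible recurrent Markov chain with stationary distribution π, E[T_i | X_0 = i] = 1/π_i (Kac's formula). Here π_1 = (1/9)/(1/20 + 1/9) = (1/9)/(29/180) = 20/29, so E[T_1 | X_0 = 1] = 1/π_1 = (1/20 + 1/9)/(1/9) = (29/180)/(1/9) = 29/20.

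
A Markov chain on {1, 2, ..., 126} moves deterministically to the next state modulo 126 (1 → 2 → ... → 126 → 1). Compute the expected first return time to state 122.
E[T_122 | X_0 = 122] = 126

The chain cycles deterministically, so starting at state 122 it returns in exactly 126 steps. Equivalently, the stationary distribution is uniform π_j = 1/126 for every state j, so by Kac's formula E[T_122] = 1/π_122 = 126.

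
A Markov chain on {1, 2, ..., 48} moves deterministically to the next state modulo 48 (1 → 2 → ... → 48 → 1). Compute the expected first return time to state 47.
E[T_47 | X_0 = 47] = 48

The chain cycles deterministically, so starting at state 47 it returns in exactly 48 steps. Equivalently, the stationary distribution is uniform π_j = 1/48 for every state j, so by Kac's formula E[T_47] = 1/π_47 = 48.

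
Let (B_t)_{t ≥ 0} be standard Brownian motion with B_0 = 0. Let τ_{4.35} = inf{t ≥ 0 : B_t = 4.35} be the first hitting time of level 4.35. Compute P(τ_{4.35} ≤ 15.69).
P(τ_{4.35} ≤ 15.69) = 2(1 − Φ(4.35/√15.69)) = 2(1 − Φ(1.0982)) ≈ 0.2721

By the reflection principle for standard BM, P(τ_b ≤ t) = 2 · P(B_t ≥ b). Since B_t ~ N(0, t), P(B_t ≥ 4.35) = 1 − Φ(4.35/√t) = 1 − Φ(4.35/√15.69) = 1 − Φ(1.0982) ≈ 0.13606. Doubling: P(τ_{4.35} ≤ 15.69) ≈ 2 · 0.13606 = 0.27212 ≈ 0.2721.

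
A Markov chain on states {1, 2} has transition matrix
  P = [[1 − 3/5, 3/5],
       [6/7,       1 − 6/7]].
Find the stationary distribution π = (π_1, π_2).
π_1 = 10/17, π_2 = 7/17

Solve πP = π with π_1 + π_2 = 1. From πP = π: π_1 · (1 − 3/5) + π_2 · 6/7 = π_1 ⇒ π_2 · 6/7 = π_1 · 3/5 ⇒ π_2/π_1 = (3/5)/(6/7) = 7/10. Together with π_1 + π_2 = 1:
  π_1 = (6/7)/(3/5 + 6/7) = (6/7)/(51/35) = 10/17,
  π_2 = (3/5)/(3/5 + 6/7) = (3/5)/(51/35) = 7/17.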